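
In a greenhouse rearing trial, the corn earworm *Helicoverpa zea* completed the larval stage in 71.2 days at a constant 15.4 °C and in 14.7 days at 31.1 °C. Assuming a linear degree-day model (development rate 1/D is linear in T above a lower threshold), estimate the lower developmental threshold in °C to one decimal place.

11.3 °C

Equal thermal constants: D₁(T₁ − T_b) = D₂(T₂ − T_b).
71.2·(15.4 − T_b) = 14.7·(31.1 − T_b)
T_b = (71.2·15.4 − 14.7·31.1) / (71.2 − 14.7) = 639.31 / 56.5 = 11.315 °C ≈ 11.3 °C.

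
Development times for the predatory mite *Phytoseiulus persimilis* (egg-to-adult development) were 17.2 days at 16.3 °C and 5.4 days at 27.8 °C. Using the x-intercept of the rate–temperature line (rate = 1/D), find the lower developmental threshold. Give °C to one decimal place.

11.0 °C

Under the model K = D·(T − T_b), so D₁·(T₁ − T_b) = D₂·(T₂ − T_b).
17.2·(16.3 − T_b) = 5.4·(27.8 − T_b)
T_b = (17.2·16.3 − 5.4·27.8) / (17.2 − 5.4) = 130.24 / 11.8 = 11.037 °C ≈ 11.0 °C.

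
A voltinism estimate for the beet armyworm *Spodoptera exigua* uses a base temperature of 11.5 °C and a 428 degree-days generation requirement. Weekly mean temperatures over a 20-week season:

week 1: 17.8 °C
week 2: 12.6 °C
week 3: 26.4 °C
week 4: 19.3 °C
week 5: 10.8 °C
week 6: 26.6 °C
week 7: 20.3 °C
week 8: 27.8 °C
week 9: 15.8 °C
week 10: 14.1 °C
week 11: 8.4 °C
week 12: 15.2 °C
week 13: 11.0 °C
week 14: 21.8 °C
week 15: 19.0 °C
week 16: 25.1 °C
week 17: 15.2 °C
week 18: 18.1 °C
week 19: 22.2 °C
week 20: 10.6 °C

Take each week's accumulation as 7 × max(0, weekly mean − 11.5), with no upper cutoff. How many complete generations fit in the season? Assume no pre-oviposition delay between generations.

Weekly DD (7 × max(0, T̄ − 11.5)): 44.1, 7.7, 104.3, 54.6, 0.0, 105.7, 61.6, 114.1, 30.1, 18.2, 0.0, 25.9, 0.0, 72.1, 52.5, 95.2, 25.9, 46.2, 74.9, 0.0.
Season total = 933.1 DD.
Complete generations = ⌊933.1 / 428⌋ = 2.

2 generations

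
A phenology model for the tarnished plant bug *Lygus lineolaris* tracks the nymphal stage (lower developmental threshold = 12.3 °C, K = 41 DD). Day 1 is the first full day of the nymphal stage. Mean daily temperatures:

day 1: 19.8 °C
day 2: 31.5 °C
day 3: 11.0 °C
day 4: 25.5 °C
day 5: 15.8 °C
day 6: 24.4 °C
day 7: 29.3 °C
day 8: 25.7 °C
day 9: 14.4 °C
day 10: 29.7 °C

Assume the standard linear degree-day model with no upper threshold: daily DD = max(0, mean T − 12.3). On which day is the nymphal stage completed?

day 5

Daily DD above 12.3 °C: 7.5, 19.2, 0.0, 13.2, 3.5, 12.1, 17.0, 13.4, 2.1, 17.4.
Cumulative: 7.5, 26.7, 26.7, 39.9, 43.4, 55.5, 72.5, 85.9, 88.0, 105.4.
The total first reaches 41 DD on day 5.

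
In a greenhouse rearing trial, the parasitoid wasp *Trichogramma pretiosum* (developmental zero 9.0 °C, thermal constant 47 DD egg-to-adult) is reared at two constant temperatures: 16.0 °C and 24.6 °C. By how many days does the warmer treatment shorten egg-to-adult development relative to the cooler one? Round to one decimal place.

3.7 days

At 16.0 °C: 47 / (16.0 − 9.0) = 47 / 7.0 = 6.714 d.
At 24.6 °C: 47 / (24.6 − 9.0) = 47 / 15.6 = 3.013 d.
Difference = |6.714 − 3.013| = 3.701 ≈ 3.7 days.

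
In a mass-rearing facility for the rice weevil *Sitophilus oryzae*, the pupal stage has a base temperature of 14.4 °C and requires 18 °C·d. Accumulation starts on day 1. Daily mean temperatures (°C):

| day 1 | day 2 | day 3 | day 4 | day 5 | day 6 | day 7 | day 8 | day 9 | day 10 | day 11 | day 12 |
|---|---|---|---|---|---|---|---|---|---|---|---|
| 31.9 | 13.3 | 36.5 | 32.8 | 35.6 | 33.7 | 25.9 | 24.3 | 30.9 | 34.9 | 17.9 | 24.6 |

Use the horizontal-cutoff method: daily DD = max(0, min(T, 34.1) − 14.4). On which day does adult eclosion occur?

Daily DD above 14.4 °C (capped at 19.7): 17.5, 0.0, 19.7, 18.4, 19.7, 19.3, 11.5, 9.9, 16.5, 19.7, 3.5, 10.2.
Cumulative: 17.5, 17.5, 37.2, 55.6, 75.3, 94.6, 106.1, 116.0, 132.5, 152.2, 155.7, 165.9.
The total first reaches 18 DD on day 3.

day 3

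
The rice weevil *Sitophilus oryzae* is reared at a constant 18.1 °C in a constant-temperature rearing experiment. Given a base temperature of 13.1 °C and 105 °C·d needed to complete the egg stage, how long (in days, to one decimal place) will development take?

21.0 days

Daily accumulation = 18.1 − 13.1 = 5.0 DD/day.
Duration = 105 / 5.0 = 21.000 ≈ 21.0 days.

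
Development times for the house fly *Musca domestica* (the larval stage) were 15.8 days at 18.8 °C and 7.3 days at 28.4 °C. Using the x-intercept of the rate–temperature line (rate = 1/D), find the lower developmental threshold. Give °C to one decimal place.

10.6 °C

Equal thermal constants: D₁(T₁ − T_b) = D₂(T₂ − T_b).
15.8·(18.8 − T_b) = 7.3·(28.4 − T_b)
T_b = (15.8·18.8 − 7.3·28.4) / (15.8 − 7.3) = 89.72 / 8.5 = 10.555 °C ≈ 10.6 °C.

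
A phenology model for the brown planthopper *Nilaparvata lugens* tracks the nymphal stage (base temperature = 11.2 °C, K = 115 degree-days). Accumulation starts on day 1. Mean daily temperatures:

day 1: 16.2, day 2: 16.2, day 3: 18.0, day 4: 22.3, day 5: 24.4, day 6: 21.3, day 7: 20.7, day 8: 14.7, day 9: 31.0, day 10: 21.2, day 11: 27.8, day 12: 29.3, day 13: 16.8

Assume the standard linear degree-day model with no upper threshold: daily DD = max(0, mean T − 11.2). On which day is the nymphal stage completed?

day 12

Daily DD above 11.2 °C: 5.0, 5.0, 6.8, 11.1, 13.2, 10.1, 9.5, 3.5, 19.8, 10.0, 16.6, 18.1, 5.6.
Cumulative: 5.0, 10.0, 16.8, 27.9, 41.1, 51.2, 60.7, 64.2, 84.0, 94.0, 110.6, 128.7, 134.3.
The total first reaches 115 DD on day 12.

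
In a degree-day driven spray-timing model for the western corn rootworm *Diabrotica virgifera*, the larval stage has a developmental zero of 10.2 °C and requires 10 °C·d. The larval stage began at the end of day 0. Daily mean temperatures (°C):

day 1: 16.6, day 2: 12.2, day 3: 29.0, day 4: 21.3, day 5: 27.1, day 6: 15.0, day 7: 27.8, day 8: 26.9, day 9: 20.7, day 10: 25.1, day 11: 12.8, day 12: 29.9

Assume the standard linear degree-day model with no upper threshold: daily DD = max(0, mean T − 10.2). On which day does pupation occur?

day 3

Daily DD above 10.2 °C: 6.4, 2.0, 18.8, 11.1, 16.9, 4.8, 17.6, 16.7, 10.5, 14.9, 2.6, 19.7.
Cumulative: 6.4, 8.4, 27.2, 38.3, 55.2, 60.0, 77.6, 94.3, 104.8, 119.7, 122.3, 142.0.
The total first reaches 10 DD on day 3.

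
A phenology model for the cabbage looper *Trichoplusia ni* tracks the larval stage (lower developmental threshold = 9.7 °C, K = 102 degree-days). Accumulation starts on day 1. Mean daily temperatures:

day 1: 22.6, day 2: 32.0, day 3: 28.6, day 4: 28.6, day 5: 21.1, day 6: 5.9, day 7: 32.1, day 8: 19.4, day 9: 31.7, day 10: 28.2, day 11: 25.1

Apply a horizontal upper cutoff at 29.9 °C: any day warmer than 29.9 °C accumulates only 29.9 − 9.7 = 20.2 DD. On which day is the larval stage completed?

day 7

Daily DD above 9.7 °C (capped at 20.2): 12.9, 20.2, 18.9, 18.9, 11.4, 0.0, 20.2, 9.7, 20.2, 18.5, 15.4.
Cumulative: 12.9, 33.1, 52.0, 70.9, 82.3, 82.3, 102.5, 112.2, 132.4, 150.9, 166.3.
The total first reaches 102 DD on day 7.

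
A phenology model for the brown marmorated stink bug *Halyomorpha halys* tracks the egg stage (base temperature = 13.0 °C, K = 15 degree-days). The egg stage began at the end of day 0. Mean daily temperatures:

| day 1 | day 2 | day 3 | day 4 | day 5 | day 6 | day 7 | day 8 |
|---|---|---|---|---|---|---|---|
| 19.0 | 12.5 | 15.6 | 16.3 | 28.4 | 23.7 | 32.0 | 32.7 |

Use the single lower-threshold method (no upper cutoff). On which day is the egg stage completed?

Daily DD above 13.0 °C: 6.0, 0.0, 2.6, 3.3, 15.4, 10.7, 19.0, 19.7.
Cumulative: 6.0, 6.0, 8.6, 11.9, 27.3, 38.0, 57.0, 76.7.
The total first reaches 15 DD on day 5.

day 5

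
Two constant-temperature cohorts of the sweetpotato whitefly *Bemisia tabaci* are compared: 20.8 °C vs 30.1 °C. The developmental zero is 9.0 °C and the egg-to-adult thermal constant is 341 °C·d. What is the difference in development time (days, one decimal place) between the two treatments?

12.7 days

At 20.8 °C: 341 / (20.8 − 9.0) = 341 / 11.8 = 28.898 d.
At 30.1 °C: 341 / (30.1 − 9.0) = 341 / 21.1 = 16.161 d.
Difference = |28.898 − 16.161| = 12.737 ≈ 12.7 days.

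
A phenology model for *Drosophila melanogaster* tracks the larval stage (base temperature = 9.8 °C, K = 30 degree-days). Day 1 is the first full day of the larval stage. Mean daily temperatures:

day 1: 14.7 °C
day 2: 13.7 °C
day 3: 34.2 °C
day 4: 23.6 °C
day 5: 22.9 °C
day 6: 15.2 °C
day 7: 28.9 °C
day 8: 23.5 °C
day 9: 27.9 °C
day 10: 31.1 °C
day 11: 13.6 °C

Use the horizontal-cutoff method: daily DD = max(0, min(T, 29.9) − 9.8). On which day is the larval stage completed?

day 4

Daily DD above 9.8 °C (capped at 20.1): 4.9, 3.9, 20.1, 13.8, 13.1, 5.4, 19.1, 13.7, 18.1, 20.1, 3.8.
Cumulative: 4.9, 8.8, 28.9, 42.7, 55.8, 61.2, 80.3, 94.0, 112.1, 132.2, 136.0.
The total first reaches 30 DD on day 4.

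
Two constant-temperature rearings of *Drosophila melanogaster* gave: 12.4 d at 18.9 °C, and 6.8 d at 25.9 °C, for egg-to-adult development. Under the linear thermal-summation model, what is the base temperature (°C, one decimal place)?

10.4 °C

Linear rate model ⇒ the product D·(T − T_b) is constant across temperatures.
12.4·(18.9 − T_b) = 6.8·(25.9 − T_b)
T_b = (12.4·18.9 − 6.8·25.9) / (12.4 − 6.8) = 58.24 / 5.6 = 10.400 °C ≈ 10.4 °C.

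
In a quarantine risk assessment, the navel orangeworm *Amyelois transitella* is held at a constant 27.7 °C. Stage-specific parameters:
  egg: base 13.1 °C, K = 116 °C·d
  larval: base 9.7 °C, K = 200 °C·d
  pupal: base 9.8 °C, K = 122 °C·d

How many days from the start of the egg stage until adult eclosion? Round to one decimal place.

25.9 days

egg: 116 / (27.7 − 13.1) = 116 / 14.6 = 7.945 d.
larval: 200 / (27.7 − 9.7) = 200 / 18.0 = 11.111 d.
pupal: 122 / (27.7 − 9.8) = 122 / 17.9 = 6.816 d.
Sum = 25.872 ≈ 25.9 days.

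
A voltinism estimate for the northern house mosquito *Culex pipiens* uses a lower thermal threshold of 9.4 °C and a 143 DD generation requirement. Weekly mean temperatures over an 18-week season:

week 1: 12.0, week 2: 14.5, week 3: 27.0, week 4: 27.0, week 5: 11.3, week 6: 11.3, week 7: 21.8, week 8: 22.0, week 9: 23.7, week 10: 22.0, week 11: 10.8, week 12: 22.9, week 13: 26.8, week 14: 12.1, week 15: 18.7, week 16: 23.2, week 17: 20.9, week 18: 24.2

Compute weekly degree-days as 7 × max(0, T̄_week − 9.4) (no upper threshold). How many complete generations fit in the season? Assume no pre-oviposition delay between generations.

8 generations

Weekly DD (7 × max(0, T̄ − 9.4)): 18.2, 35.7, 123.2, 123.2, 13.3, 13.3, 86.8, 88.2, 100.1, 88.2, 9.8, 94.5, 121.8, 18.9, 65.1, 96.6, 80.5, 103.6.
Season total = 1281.0 DD.
Complete generations = ⌊1281.0 / 143⌋ = 8.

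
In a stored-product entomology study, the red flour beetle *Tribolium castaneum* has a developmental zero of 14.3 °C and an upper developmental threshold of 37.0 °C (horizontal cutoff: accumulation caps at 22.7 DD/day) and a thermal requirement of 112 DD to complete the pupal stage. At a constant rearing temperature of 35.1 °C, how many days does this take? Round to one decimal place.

Daily accumulation = 35.1 − 14.3 = 20.8 DD/day.
Duration = 112 / 20.8 = 5.385 ≈ 5.4 days.

5.4 days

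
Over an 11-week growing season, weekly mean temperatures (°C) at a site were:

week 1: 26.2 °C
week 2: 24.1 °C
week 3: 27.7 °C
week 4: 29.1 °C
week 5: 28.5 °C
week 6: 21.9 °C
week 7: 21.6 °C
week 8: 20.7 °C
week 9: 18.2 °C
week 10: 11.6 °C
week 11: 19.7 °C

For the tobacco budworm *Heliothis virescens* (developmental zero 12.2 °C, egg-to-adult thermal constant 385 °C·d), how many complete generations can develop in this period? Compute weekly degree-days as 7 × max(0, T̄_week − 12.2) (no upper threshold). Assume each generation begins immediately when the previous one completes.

2 generations

Weekly DD (7 × max(0, T̄ − 12.2)): 98.0, 83.3, 108.5, 118.3, 114.1, 67.9, 65.8, 59.5, 42.0, 0.0, 52.5.
Season total = 809.9 DD.
Complete generations = ⌊809.9 / 385⌋ = 2.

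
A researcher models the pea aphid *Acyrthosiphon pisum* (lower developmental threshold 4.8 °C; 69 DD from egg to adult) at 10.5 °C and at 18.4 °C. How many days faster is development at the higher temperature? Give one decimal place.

At 10.5 °C: 69 / (10.5 − 4.8) = 69 / 5.7 = 12.105 d.
At 18.4 °C: 69 / (18.4 − 4.8) = 69 / 13.6 = 5.074 d.
Difference = |12.105 − 5.074| = 7.032 ≈ 7.0 days.

7.0 days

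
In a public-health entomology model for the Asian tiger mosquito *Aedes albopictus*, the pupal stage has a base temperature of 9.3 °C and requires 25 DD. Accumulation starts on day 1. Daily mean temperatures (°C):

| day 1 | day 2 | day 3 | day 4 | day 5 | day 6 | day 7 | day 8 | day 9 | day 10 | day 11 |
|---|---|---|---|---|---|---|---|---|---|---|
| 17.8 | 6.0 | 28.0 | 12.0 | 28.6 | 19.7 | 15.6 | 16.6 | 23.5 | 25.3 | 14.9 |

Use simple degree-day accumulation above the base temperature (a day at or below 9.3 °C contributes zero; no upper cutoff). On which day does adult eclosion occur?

day 3

Daily DD above 9.3 °C: 8.5, 0.0, 18.7, 2.7, 19.3, 10.4, 6.3, 7.3, 14.2, 16.0, 5.6.
Cumulative: 8.5, 8.5, 27.2, 29.9, 49.2, 59.6, 65.9, 73.2, 87.4, 103.4, 109.0.
The total first reaches 25 DD on day 3.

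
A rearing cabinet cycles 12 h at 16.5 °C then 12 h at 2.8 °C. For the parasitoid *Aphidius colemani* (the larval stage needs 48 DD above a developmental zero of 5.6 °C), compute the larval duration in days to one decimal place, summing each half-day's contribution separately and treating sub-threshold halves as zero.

8.8 days

Day half: max(0, 16.5 − 5.6) × 0.5 = 10.9 × 0.5 = 5.45 DD.
Night half: max(0, 2.8 − 5.6) × 0.5 = 0.0 × 0.5 = 0.00 DD.
Per 24 h: 5.45 DD/day.
Duration = 48 / 5.45 = 8.807 ≈ 8.8 days.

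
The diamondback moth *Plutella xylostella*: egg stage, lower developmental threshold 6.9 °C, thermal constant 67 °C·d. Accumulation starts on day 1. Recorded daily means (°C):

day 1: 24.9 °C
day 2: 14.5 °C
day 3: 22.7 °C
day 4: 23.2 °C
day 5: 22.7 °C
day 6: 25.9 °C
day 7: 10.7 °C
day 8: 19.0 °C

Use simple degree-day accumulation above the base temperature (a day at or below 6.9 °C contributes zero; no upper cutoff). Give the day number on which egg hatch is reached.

day 5

Daily DD above 6.9 °C: 18.0, 7.6, 15.8, 16.3, 15.8, 19.0, 3.8, 12.1.
Cumulative: 18.0, 25.6, 41.4, 57.7, 73.5, 92.5, 96.3, 108.4.
The total first reaches 67 DD on day 5.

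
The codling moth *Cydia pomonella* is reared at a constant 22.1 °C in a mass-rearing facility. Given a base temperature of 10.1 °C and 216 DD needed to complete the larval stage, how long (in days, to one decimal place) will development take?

18.0 days

Daily accumulation = 22.1 − 10.1 = 12.0 DD/day.
Duration = 216 / 12.0 = 18.000 ≈ 18.0 days.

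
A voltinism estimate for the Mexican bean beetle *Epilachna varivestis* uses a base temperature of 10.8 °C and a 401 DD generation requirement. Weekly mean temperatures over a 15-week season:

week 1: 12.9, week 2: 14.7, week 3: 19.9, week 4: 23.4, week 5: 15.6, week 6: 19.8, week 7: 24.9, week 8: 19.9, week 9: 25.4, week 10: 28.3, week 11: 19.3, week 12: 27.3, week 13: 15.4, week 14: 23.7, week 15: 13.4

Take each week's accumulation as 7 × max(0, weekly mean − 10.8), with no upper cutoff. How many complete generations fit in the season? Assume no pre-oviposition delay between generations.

2 generations

Weekly DD (7 × max(0, T̄ − 10.8)): 14.7, 27.3, 63.7, 88.2, 33.6, 63.0, 98.7, 63.7, 102.2, 122.5, 59.5, 115.5, 32.2, 90.3, 18.2.
Season total = 993.3 DD.
Complete generations = ⌊993.3 / 401⌋ = 2.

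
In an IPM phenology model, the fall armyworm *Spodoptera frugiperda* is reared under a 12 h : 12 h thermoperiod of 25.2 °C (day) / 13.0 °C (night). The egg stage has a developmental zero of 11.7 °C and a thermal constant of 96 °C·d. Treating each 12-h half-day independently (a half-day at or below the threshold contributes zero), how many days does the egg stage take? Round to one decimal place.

Day half: max(0, 25.2 − 11.7) × 0.5 = 13.5 × 0.5 = 6.75 DD.
Night half: max(0, 13.0 − 11.7) × 0.5 = 1.3 × 0.5 = 0.65 DD.
Per 24 h: 7.40 DD/day.
Duration = 96 / 7.40 = 12.973 ≈ 13.0 days.

13.0 days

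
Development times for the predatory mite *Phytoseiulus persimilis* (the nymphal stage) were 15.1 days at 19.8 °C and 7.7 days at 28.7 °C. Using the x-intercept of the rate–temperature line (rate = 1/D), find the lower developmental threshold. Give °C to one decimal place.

10.5 °C

Equal thermal constants: D₁(T₁ − T_b) = D₂(T₂ − T_b).
15.1·(19.8 − T_b) = 7.7·(28.7 − T_b)
T_b = (15.1·19.8 − 7.7·28.7) / (15.1 − 7.7) = 77.99 / 7.4 = 10.539 °C ≈ 10.5 °C.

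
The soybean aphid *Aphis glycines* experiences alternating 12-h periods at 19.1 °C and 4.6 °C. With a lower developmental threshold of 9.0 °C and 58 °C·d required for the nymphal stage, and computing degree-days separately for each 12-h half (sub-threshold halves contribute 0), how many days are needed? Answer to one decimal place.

11.5 days

Day half: max(0, 19.1 − 9.0) × 0.5 = 10.1 × 0.5 = 5.05 DD.
Night half: max(0, 4.6 − 9.0) × 0.5 = 0.0 × 0.5 = 0.00 DD.
Per 24 h: 5.05 DD/day.
Duration = 58 / 5.05 = 11.485 ≈ 11.5 days.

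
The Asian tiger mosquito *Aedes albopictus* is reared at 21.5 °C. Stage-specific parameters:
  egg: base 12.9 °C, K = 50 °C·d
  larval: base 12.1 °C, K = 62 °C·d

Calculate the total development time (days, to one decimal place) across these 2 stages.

12.4 days

egg: 50 / (21.5 − 12.9) = 50 / 8.6 = 5.814 d.
larval: 62 / (21.5 − 12.1) = 62 / 9.4 = 6.596 d.
Sum = 12.410 ≈ 12.4 days.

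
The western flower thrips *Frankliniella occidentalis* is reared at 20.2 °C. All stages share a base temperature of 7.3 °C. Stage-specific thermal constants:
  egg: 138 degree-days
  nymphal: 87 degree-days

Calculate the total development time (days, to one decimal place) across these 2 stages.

Daily accumulation at 20.2 °C = 20.2 − 7.3 = 12.9 DD/day.
Total K = 138 + 87 = 225 DD.
Total duration = 225 / 12.9 = 17.442 ≈ 17.4 days.

17.4 days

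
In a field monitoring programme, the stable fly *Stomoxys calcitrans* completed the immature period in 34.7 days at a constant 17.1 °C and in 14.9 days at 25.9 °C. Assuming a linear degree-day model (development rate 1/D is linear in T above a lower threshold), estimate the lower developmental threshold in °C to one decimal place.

10.5 °C

Under the model K = D·(T − T_b), so D₁·(T₁ − T_b) = D₂·(T₂ − T_b).
34.7·(17.1 − T_b) = 14.9·(25.9 − T_b)
T_b = (34.7·17.1 − 14.9·25.9) / (34.7 − 14.9) = 207.46 / 19.8 = 10.478 °C ≈ 10.5 °C.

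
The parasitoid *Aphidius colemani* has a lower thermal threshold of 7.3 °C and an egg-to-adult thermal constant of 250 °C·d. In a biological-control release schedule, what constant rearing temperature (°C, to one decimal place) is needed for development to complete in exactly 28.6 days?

Required daily accumulation = 250 / 28.6 = 8.741 DD/day.
T = T_base + 8.741 = 7.3 + 8.741 = 16.041 ≈ 16.0 °C.

16.0 °C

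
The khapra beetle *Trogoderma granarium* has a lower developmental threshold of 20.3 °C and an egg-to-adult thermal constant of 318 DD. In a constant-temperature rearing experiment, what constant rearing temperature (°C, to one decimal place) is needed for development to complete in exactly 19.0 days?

Required daily accumulation = 318 / 19.0 = 16.737 DD/day.
T = T_base + 16.737 = 20.3 + 16.737 = 37.037 ≈ 37.0 °C.

37.0 °C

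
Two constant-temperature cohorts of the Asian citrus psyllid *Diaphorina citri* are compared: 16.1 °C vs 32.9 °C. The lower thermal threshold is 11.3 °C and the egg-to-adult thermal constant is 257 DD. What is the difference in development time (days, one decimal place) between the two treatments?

41.6 days

At 16.1 °C: 257 / (16.1 − 11.3) = 257 / 4.8 = 53.542 d.
At 32.9 °C: 257 / (32.9 − 11.3) = 257 / 21.6 = 11.898 d.
Difference = |53.542 − 11.898| = 41.644 ≈ 41.6 days.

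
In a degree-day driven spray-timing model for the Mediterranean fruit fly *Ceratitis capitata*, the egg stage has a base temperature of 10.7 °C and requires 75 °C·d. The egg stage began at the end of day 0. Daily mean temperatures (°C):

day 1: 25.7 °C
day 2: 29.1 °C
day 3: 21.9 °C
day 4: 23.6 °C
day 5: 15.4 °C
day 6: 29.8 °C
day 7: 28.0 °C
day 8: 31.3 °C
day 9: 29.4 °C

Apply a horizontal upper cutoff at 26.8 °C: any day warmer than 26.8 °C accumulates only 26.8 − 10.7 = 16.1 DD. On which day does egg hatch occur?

Daily DD above 10.7 °C (capped at 16.1): 15.0, 16.1, 11.2, 12.9, 4.7, 16.1, 16.1, 16.1, 16.1.
Cumulative: 15.0, 31.1, 42.3, 55.2, 59.9, 76.0, 92.1, 108.2, 124.3.
The total first reaches 75 DD on day 6.

day 6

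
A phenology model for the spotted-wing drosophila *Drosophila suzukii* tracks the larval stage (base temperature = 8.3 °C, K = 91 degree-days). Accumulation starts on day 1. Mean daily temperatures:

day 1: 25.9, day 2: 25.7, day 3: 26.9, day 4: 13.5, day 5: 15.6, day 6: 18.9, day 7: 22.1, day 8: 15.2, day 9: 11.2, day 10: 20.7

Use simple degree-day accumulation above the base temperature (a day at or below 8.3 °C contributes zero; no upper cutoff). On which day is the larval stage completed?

day 8

Daily DD above 8.3 °C: 17.6, 17.4, 18.6, 5.2, 7.3, 10.6, 13.8, 6.9, 2.9, 12.4.
Cumulative: 17.6, 35.0, 53.6, 58.8, 66.1, 76.7, 90.5, 97.4, 100.3, 112.7.
The total first reaches 91 DD on day 8.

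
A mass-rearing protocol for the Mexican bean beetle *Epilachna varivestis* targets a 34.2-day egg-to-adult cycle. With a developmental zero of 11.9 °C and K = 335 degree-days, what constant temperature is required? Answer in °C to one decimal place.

21.7 °C

Required daily accumulation = 335 / 34.2 = 9.795 DD/day.
T = T_base + 9.795 = 11.9 + 9.795 = 21.695 ≈ 21.7 °C.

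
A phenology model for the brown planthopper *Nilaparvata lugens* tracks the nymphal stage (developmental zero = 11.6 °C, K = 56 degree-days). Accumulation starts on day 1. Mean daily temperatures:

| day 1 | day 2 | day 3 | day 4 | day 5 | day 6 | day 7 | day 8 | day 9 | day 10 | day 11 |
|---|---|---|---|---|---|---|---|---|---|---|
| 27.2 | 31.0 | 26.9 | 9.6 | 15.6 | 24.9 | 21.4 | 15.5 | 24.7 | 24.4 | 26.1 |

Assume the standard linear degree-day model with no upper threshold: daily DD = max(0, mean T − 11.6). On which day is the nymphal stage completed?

Daily DD above 11.6 °C: 15.6, 19.4, 15.3, 0.0, 4.0, 13.3, 9.8, 3.9, 13.1, 12.8, 14.5.
Cumulative: 15.6, 35.0, 50.3, 50.3, 54.3, 67.6, 77.4, 81.3, 94.4, 107.2, 121.7.
The total first reaches 56 DD on day 6.

day 6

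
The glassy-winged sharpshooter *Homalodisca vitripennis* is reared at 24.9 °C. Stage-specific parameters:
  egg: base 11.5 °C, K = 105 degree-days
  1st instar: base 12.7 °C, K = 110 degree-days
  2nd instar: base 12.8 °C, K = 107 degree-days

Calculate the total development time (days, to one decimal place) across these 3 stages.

25.7 days

egg: 105 / (24.9 − 11.5) = 105 / 13.4 = 7.836 d.
1st instar: 110 / (24.9 − 12.7) = 110 / 12.2 = 9.016 d.
2nd instar: 107 / (24.9 − 12.8) = 107 / 12.1 = 8.843 d.
Sum = 25.695 ≈ 25.7 days.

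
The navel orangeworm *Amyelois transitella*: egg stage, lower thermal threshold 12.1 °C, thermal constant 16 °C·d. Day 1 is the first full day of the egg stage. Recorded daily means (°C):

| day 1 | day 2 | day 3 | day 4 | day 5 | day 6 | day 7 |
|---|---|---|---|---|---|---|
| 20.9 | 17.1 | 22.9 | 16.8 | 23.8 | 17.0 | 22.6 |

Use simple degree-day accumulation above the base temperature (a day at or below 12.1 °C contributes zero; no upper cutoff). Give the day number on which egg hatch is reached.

day 3

Daily DD above 12.1 °C: 8.8, 5.0, 10.8, 4.7, 11.7, 4.9, 10.5.
Cumulative: 8.8, 13.8, 24.6, 29.3, 41.0, 45.9, 56.4.
The total first reaches 16 DD on day 3.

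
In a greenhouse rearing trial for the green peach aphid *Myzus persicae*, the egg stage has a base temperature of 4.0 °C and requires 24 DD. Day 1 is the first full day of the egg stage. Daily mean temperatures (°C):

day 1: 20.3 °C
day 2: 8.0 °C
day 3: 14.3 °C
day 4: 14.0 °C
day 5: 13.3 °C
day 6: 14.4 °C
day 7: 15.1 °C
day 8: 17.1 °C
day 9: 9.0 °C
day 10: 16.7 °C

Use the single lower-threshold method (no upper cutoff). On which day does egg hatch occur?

Daily DD above 4.0 °C: 16.3, 4.0, 10.3, 10.0, 9.3, 10.4, 11.1, 13.1, 5.0, 12.7.
Cumulative: 16.3, 20.3, 30.6, 40.6, 49.9, 60.3, 71.4, 84.5, 89.5, 102.2.
The total first reaches 24 DD on day 3.

day 3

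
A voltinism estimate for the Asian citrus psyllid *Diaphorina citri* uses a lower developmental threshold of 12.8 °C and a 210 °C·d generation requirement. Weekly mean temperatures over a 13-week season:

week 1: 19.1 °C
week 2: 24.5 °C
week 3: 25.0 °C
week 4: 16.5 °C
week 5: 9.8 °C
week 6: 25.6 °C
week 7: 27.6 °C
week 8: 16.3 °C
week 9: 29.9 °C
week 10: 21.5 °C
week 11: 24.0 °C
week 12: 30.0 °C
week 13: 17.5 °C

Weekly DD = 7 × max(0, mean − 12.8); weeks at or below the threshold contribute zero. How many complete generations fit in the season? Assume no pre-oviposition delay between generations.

4 generations

Weekly DD (7 × max(0, T̄ − 12.8)): 44.1, 81.9, 85.4, 25.9, 0.0, 89.6, 103.6, 24.5, 119.7, 60.9, 78.4, 120.4, 32.9.
Season total = 867.3 DD.
Complete generations = ⌊867.3 / 210⌋ = 4.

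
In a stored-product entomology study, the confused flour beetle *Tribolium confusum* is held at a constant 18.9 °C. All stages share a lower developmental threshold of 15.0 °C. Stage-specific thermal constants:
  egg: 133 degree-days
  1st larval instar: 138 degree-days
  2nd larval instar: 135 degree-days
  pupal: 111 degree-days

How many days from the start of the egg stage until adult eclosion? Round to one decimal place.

Daily accumulation at 18.9 °C = 18.9 − 15.0 = 3.9 DD/day.
Total K = 133 + 138 + 135 + 111 = 517 DD.
Total duration = 517 / 3.9 = 132.564 ≈ 132.6 days.

132.6 days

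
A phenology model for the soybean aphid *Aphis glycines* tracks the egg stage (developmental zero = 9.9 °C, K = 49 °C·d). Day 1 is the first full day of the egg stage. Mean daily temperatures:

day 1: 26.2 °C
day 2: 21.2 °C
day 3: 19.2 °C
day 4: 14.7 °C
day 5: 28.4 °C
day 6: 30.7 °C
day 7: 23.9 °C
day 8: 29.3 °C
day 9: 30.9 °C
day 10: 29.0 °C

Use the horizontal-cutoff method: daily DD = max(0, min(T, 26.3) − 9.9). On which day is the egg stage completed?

Daily DD above 9.9 °C (capped at 16.4): 16.3, 11.3, 9.3, 4.8, 16.4, 16.4, 14.0, 16.4, 16.4, 16.4.
Cumulative: 16.3, 27.6, 36.9, 41.7, 58.1, 74.5, 88.5, 104.9, 121.3, 137.7.
The total first reaches 49 DD on day 5.

day 5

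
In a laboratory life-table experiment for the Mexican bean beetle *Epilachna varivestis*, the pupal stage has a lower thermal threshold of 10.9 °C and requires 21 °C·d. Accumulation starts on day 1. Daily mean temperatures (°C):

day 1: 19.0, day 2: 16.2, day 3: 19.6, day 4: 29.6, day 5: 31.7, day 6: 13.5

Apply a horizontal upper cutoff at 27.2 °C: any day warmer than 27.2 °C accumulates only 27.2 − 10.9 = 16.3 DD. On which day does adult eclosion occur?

Daily DD above 10.9 °C (capped at 16.3): 8.1, 5.3, 8.7, 16.3, 16.3, 2.6.
Cumulative: 8.1, 13.4, 22.1, 38.4, 54.7, 57.3.
The total first reaches 21 DD on day 3.

day 3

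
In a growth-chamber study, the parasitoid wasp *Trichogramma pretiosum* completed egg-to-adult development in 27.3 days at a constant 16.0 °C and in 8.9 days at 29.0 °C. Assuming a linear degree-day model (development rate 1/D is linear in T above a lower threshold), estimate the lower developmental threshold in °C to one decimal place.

9.7 °C

Linear rate model ⇒ the product D·(T − T_b) is constant across temperatures.
27.3·(16.0 − T_b) = 8.9·(29.0 − T_b)
T_b = (27.3·16.0 − 8.9·29.0) / (27.3 − 8.9) = 178.70 / 18.4 = 9.712 °C ≈ 9.7 °C.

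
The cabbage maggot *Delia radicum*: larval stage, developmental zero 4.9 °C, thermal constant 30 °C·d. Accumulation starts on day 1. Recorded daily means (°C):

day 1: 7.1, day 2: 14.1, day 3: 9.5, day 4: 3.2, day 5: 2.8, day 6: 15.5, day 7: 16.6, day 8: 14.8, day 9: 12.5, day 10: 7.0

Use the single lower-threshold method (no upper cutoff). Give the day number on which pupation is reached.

day 7

Daily DD above 4.9 °C: 2.2, 9.2, 4.6, 0.0, 0.0, 10.6, 11.7, 9.9, 7.6, 2.1.
Cumulative: 2.2, 11.4, 16.0, 16.0, 16.0, 26.6, 38.3, 48.2, 55.8, 57.9.
The total first reaches 30 DD on day 7.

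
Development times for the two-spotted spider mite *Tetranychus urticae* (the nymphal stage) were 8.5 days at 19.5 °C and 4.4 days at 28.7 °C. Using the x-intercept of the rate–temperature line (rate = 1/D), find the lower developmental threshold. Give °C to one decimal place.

Under the model K = D·(T − T_b), so D₁·(T₁ − T_b) = D₂·(T₂ − T_b).
8.5·(19.5 − T_b) = 4.4·(28.7 − T_b)
T_b = (8.5·19.5 − 4.4·28.7) / (8.5 − 4.4) = 39.47 / 4.1 = 9.627 °C ≈ 9.6 °C.

9.6 °C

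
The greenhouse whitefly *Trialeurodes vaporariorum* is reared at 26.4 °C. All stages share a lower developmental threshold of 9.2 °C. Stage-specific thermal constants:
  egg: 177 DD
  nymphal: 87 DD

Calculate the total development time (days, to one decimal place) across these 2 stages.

Daily accumulation at 26.4 °C = 26.4 − 9.2 = 17.2 DD/day.
Total K = 177 + 87 = 264 DD.
Total duration = 264 / 17.2 = 15.349 ≈ 15.3 days.

15.3 days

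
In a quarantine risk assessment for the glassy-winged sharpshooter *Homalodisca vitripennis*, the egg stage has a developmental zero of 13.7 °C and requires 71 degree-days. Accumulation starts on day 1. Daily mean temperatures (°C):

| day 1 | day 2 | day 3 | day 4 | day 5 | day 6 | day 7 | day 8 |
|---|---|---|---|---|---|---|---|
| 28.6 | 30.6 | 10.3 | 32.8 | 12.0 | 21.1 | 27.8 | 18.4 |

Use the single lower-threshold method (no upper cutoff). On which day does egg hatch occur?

Daily DD above 13.7 °C: 14.9, 16.9, 0.0, 19.1, 0.0, 7.4, 14.1, 4.7.
Cumulative: 14.9, 31.8, 31.8, 50.9, 50.9, 58.3, 72.4, 77.1.
The total first reaches 71 DD on day 7.

day 7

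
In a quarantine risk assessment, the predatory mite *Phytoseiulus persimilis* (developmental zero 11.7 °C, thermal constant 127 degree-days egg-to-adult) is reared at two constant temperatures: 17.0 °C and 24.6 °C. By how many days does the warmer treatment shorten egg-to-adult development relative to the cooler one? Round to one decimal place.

14.1 days

At 17.0 °C: 127 / (17.0 − 11.7) = 127 / 5.3 = 23.962 d.
At 24.6 °C: 127 / (24.6 − 11.7) = 127 / 12.9 = 9.845 d.
Difference = |23.962 − 9.845| = 14.117 ≈ 14.1 days.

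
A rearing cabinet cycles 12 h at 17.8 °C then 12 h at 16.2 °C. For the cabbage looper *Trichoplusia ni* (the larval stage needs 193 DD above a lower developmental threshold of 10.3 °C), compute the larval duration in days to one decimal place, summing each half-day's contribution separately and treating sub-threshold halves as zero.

Day half: max(0, 17.8 − 10.3) × 0.5 = 7.5 × 0.5 = 3.75 DD.
Night half: max(0, 16.2 − 10.3) × 0.5 = 5.9 × 0.5 = 2.95 DD.
Per 24 h: 6.70 DD/day.
Duration = 193 / 6.70 = 28.806 ≈ 28.8 days.

28.8 days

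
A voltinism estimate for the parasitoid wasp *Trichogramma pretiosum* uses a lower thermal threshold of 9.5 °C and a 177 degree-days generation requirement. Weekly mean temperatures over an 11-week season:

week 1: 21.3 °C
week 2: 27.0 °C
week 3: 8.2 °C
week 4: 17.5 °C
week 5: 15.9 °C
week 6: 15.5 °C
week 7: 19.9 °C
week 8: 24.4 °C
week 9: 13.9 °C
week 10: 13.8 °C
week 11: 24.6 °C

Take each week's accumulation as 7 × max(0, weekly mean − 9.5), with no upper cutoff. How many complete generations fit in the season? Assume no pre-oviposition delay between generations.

3 generations

Weekly DD (7 × max(0, T̄ − 9.5)): 82.6, 122.5, 0.0, 56.0, 44.8, 42.0, 72.8, 104.3, 30.8, 30.1, 105.7.
Season total = 691.6 DD.
Complete generations = ⌊691.6 / 177⌋ = 3.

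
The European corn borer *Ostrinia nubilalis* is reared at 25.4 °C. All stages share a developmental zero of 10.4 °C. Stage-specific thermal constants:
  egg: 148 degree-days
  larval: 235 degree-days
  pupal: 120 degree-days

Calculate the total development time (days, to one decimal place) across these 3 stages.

33.5 days

Daily accumulation at 25.4 °C = 25.4 − 10.4 = 15.0 DD/day.
Total K = 148 + 235 + 120 = 503 DD.
Total duration = 503 / 15.0 = 33.533 ≈ 33.5 days.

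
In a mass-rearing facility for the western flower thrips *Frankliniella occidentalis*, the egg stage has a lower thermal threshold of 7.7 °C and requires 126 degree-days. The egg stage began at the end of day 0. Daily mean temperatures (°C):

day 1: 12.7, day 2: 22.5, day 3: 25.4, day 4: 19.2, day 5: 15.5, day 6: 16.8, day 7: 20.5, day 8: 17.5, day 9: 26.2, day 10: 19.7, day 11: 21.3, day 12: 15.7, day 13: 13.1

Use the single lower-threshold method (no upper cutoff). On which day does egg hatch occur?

Daily DD above 7.7 °C: 5.0, 14.8, 17.7, 11.5, 7.8, 9.1, 12.8, 9.8, 18.5, 12.0, 13.6, 8.0, 5.4.
Cumulative: 5.0, 19.8, 37.5, 49.0, 56.8, 65.9, 78.7, 88.5, 107.0, 119.0, 132.6, 140.6, 146.0.
The total first reaches 126 DD on day 11.

day 11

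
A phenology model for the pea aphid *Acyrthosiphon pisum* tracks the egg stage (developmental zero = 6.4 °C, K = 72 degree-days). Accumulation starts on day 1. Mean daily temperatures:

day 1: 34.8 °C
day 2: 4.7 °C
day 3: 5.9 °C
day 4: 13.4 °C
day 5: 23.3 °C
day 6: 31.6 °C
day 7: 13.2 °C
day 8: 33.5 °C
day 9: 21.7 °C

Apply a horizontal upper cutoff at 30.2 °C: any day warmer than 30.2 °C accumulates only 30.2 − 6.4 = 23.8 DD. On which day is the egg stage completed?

day 7

Daily DD above 6.4 °C (capped at 23.8): 23.8, 0.0, 0.0, 7.0, 16.9, 23.8, 6.8, 23.8, 15.3.
Cumulative: 23.8, 23.8, 23.8, 30.8, 47.7, 71.5, 78.3, 102.1, 117.4.
The total first reaches 72 DD on day 7.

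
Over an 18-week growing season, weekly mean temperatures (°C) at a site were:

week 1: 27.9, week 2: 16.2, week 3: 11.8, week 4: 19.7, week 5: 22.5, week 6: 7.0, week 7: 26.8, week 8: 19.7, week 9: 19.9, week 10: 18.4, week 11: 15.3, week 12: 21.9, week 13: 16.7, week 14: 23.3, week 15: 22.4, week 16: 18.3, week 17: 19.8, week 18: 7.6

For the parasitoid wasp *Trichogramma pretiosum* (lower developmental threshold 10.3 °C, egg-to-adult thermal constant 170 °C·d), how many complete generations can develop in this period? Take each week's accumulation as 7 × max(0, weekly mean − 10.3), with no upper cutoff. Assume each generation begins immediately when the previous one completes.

Weekly DD (7 × max(0, T̄ − 10.3)): 123.2, 41.3, 10.5, 65.8, 85.4, 0.0, 115.5, 65.8, 67.2, 56.7, 35.0, 81.2, 44.8, 91.0, 84.7, 56.0, 66.5, 0.0.
Season total = 1090.6 DD.
Complete generations = ⌊1090.6 / 170⌋ = 6.

6 generations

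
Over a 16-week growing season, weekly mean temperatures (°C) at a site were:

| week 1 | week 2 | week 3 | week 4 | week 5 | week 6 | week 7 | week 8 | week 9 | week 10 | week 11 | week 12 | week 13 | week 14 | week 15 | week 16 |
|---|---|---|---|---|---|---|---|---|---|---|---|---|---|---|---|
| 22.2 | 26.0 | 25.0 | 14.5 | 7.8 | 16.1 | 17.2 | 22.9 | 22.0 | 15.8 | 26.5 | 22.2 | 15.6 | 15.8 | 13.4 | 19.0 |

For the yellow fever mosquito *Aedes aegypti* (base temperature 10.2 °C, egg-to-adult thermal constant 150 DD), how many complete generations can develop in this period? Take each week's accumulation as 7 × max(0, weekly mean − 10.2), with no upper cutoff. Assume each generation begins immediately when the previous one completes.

6 generations

Weekly DD (7 × max(0, T̄ − 10.2)): 84.0, 110.6, 103.6, 30.1, 0.0, 41.3, 49.0, 88.9, 82.6, 39.2, 114.1, 84.0, 37.8, 39.2, 22.4, 61.6.
Season total = 988.4 DD.
Complete generations = ⌊988.4 / 150⌋ = 6.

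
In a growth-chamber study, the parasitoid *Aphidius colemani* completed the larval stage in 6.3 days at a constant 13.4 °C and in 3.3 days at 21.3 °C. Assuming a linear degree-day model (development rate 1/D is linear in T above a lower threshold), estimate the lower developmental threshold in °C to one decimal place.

4.7 °C

Equal thermal constants: D₁(T₁ − T_b) = D₂(T₂ − T_b).
6.3·(13.4 − T_b) = 3.3·(21.3 − T_b)
T_b = (6.3·13.4 − 3.3·21.3) / (6.3 − 3.3) = 14.13 / 3.0 = 4.710 °C ≈ 4.7 °C.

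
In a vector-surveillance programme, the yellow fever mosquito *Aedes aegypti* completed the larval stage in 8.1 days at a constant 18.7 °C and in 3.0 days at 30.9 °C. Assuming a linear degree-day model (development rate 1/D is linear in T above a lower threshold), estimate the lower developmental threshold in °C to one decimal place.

Equal thermal constants: D₁(T₁ − T_b) = D₂(T₂ − T_b).
8.1·(18.7 − T_b) = 3.0·(30.9 − T_b)
T_b = (8.1·18.7 − 3.0·30.9) / (8.1 − 3.0) = 58.77 / 5.1 = 11.524 °C ≈ 11.5 °C.

11.5 °C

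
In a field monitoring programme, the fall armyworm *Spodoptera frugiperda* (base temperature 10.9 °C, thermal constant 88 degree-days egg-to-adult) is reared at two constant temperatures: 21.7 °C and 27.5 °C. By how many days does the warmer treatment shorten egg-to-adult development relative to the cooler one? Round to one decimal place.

At 21.7 °C: 88 / (21.7 − 10.9) = 88 / 10.8 = 8.148 d.
At 27.5 °C: 88 / (27.5 − 10.9) = 88 / 16.6 = 5.301 d.
Difference = |8.148 − 5.301| = 2.847 ≈ 2.8 days.

2.8 days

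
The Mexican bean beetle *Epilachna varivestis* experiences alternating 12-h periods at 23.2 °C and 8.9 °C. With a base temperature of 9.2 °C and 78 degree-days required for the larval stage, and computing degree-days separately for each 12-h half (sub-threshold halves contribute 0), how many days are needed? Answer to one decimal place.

11.1 days

Day half: max(0, 23.2 − 9.2) × 0.5 = 14.0 × 0.5 = 7.00 DD.
Night half: max(0, 8.9 − 9.2) × 0.5 = 0.0 × 0.5 = 0.00 DD.
Per 24 h: 7.00 DD/day.
Duration = 78 / 7.00 = 11.143 ≈ 11.1 days.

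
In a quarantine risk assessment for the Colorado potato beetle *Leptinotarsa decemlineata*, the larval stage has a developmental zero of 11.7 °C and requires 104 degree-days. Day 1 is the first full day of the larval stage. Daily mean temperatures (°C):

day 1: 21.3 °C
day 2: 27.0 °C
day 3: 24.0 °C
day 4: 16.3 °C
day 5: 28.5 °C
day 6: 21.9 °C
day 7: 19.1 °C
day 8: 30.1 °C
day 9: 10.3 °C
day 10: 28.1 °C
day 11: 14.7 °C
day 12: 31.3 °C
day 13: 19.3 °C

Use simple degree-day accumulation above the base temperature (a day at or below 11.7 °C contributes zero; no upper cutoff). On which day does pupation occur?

Daily DD above 11.7 °C: 9.6, 15.3, 12.3, 4.6, 16.8, 10.2, 7.4, 18.4, 0.0, 16.4, 3.0, 19.6, 7.6.
Cumulative: 9.6, 24.9, 37.2, 41.8, 58.6, 68.8, 76.2, 94.6, 94.6, 111.0, 114.0, 133.6, 141.2.
The total first reaches 104 DD on day 10.

day 10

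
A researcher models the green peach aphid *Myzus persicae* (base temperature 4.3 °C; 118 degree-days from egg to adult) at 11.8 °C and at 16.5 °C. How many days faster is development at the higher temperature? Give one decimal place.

At 11.8 °C: 118 / (11.8 − 4.3) = 118 / 7.5 = 15.733 d.
At 16.5 °C: 118 / (16.5 − 4.3) = 118 / 12.2 = 9.672 d.
Difference = |15.733 − 9.672| = 6.061 ≈ 6.1 days.

6.1 days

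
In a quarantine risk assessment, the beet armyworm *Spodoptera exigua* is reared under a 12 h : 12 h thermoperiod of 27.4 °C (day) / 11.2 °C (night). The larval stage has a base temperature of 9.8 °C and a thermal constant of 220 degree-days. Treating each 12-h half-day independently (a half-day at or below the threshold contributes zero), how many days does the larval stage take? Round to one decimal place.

Day half: max(0, 27.4 − 9.8) × 0.5 = 17.6 × 0.5 = 8.80 DD.
Night half: max(0, 11.2 − 9.8) × 0.5 = 1.4 × 0.5 = 0.70 DD.
Per 24 h: 9.50 DD/day.
Duration = 220 / 9.50 = 23.158 ≈ 23.2 days.

23.2 days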